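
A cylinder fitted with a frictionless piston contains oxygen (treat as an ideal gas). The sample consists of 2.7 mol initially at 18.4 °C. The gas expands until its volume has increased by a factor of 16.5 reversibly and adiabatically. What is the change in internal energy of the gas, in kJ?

ΔU ≈ -11.0 kJ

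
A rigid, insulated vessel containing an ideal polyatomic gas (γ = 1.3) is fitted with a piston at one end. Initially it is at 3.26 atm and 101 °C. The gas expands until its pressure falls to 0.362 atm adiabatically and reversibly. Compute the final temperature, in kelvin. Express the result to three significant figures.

T₂ ≈ 225 K

Along an adiabat T P^((1−γ)/γ) is constant, so T₂ = T₁ (P₂/P₁)^((γ−1)/γ).
T₁ = 101 °C = 374.1 K.
T₂ = 374.1 × (0.362/3.26)^(0.231) = 225.3 K.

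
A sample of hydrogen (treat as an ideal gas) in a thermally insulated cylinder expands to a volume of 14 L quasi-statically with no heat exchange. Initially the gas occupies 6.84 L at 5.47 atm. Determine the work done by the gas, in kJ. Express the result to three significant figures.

W ≈ 2.36 kJ

γ = 7/5 for a diatomic ideal gas.
P₂ = P₁(V₁/V₂)^γ = 5.47×(6.84/14)^(7/5) = 2.007 atm.
For a reversible adiabat, W_by_gas = (P₁V₁ − P₂V₂)/(γ−1).
W_by = (554200×0.00684 − 203300×0.014) / (2/5) = 2361 J.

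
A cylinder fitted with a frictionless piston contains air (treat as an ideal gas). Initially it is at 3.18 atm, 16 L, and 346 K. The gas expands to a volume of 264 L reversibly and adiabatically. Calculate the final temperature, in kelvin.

Adiabatic: T₁V₁^(γ−1) = T₂V₂^(γ−1) ⇒ T₂ = T₁ (V₁/V₂)^(γ−1).
γ = 7/5 for a diatomic ideal gas.
T₂ = 346 × (16/264)^(2/5) = 112.7 K.

T₂ ≈ 113 K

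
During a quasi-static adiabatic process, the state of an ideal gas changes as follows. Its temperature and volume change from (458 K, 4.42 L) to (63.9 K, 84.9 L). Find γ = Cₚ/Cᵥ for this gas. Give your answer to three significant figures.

TV^(γ−1) = const ⇒ γ − 1 = ln(T₂/T₁) / ln(V₁/V₂).
γ = 1 + ln(63.9/458) / ln(4.42/84.9) = 1.666.

γ ≈ 1.67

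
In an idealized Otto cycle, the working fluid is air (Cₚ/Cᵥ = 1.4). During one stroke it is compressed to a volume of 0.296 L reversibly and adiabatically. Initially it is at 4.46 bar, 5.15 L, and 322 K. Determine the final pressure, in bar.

P₂ ≈ 243 bar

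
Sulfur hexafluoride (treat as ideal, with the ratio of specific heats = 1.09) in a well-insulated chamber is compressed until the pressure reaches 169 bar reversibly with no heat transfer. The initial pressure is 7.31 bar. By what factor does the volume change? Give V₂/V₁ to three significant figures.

V₂/V₁ ≈ 0.0561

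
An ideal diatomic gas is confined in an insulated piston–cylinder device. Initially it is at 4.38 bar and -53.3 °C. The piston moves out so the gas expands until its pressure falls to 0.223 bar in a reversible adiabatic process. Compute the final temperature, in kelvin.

T₂ ≈ 93.9 K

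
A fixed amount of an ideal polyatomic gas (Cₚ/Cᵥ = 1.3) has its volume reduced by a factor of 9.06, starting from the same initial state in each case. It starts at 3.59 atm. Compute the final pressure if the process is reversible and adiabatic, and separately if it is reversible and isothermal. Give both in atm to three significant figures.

adiabatic: 63.0 atm; isothermal: 32.5 atm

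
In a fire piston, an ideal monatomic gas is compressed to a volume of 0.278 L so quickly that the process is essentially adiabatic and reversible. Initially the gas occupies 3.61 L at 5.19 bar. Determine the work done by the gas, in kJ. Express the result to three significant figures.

W ≈ -12.7 kJ

γ = 5/3 for a monatomic ideal gas.
P₂ = P₁(V₁/V₂)^γ = 5.19×(3.61/0.278)^(5/3) = 372.3 bar.
For a reversible adiabat, W_by_gas = (P₁V₁ − P₂V₂)/(γ−1).
W_by = (519000×0.00361 − 3.723×10^7×0.000278) / (2/3) = -12720 J.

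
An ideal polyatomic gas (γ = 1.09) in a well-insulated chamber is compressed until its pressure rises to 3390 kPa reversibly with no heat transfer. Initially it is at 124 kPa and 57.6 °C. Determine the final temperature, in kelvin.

T₂ ≈ 435 K

Along an adiabat T P^((1−γ)/γ) is constant, so T₂ = T₁ (P₂/P₁)^((γ−1)/γ).
T₁ = 57.6 °C = 330.8 K.
T₂ = 330.8 × (3390/124)^(0.0826) = 434.6 K.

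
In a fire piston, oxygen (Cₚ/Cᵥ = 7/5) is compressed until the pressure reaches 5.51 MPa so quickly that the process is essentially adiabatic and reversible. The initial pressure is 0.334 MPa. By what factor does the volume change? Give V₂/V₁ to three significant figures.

From PV^γ = const, V₂/V₁ = (P₁/P₂)^(1/γ).
V₂/V₁ = (0.334/5.51)^(5/7) = 0.135.

V₂/V₁ ≈ 0.135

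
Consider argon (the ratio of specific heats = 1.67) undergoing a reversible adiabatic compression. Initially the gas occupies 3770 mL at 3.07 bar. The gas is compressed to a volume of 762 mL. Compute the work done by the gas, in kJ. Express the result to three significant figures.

P₂ = P₁(V₁/V₂)^γ = 3.07×(3770/762)^(1.67) = 44.34 bar.
For a reversible adiabat, W_by_gas = (P₁V₁ − P₂V₂)/(γ−1).
W_by = (307000×0.00377 − 4.434×10^6×0.000762) / (0.67) = -3315 J.

W ≈ -3.32 kJ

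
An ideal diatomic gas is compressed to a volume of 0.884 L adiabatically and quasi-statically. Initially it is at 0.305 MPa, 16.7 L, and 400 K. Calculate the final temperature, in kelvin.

T₂ ≈ 1300 K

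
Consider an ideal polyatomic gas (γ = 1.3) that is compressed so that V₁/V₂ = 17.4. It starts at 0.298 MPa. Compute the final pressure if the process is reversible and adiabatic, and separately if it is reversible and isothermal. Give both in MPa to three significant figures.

Isothermal: P₂ = P₁(V₁/V₂) = 0.298×17.4 = 5.185 MPa.
Adiabatic: P₂ = P₁(V₁/V₂)^γ = 0.298×17.4^(1.3) = 12.22 MPa.

adiabatic: 12.2 MPa; isothermal: 5.19 MPa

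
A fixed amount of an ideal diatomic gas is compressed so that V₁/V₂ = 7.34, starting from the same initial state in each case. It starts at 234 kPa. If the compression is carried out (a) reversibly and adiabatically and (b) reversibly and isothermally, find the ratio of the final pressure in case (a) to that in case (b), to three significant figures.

For a diatomic ideal gas γ = 7/5.
Isothermal: P_b = P₁(V₁/V₂) = 234×7.34.
Adiabatic: P_a = P₁(V₁/V₂)^γ = 234×7.34^(7/5).
P_a/P_b = (V₁/V₂)^(γ−1) = 7.34^(2/5) = 2.22.

P_adiabatic / P_isothermal ≈ 2.22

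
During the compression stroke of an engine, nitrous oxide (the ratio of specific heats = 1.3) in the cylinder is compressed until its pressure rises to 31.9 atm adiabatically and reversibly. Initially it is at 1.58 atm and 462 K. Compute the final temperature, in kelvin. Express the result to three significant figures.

Along an adiabat T P^((1−γ)/γ) is constant, so T₂ = T₁ (P₂/P₁)^((γ−1)/γ).
T₂ = 462 × (31.9/1.58)^(0.231) = 924.3 K.

T₂ ≈ 924 K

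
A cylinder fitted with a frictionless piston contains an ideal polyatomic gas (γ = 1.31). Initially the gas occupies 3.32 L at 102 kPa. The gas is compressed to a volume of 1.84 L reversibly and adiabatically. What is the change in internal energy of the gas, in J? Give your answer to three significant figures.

P₂ = P₁(V₁/V₂)^γ = 102×(3.32/1.84)^(1.31) = 221 kPa.
For a reversible adiabat, W_by_gas = (P₁V₁ − P₂V₂)/(γ−1).
W_by = (102000×0.00332 − 221000×0.00184) / (0.31) = -219.3 J.
Q = 0 ⇒ ΔU = −W_by = 219.3 J.

ΔU ≈ 219 J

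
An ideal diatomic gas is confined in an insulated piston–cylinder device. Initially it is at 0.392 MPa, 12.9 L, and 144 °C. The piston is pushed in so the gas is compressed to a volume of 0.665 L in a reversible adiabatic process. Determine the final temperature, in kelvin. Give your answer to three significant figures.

For a reversible adiabat TV^(γ−1) is constant, so T₂ = T₁ (V₁/V₂)^(γ−1).
γ = 7/5 for a diatomic ideal gas.
T₁ = 144 °C = 417.1 K.
T₂ = 417.1 × (12.9/0.665)^(2/5) = 1366 K.

T₂ ≈ 1370 K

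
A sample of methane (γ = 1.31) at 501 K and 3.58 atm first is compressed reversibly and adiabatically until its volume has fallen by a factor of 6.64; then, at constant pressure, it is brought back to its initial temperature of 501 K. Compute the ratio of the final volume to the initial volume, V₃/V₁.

V₃/V₁ ≈ 0.0837

Adiabatic step: V₂/V₁ = 0.1506; T₂ = T₁·6.64^(0.31) = 901 K.
Isobaric step: V₃/V₂ = T₃/T₂ = 501/901.
V₃/V₁ = (V₂/V₁)(V₃/V₂) = 0.1506 × (501/901) = 0.08375.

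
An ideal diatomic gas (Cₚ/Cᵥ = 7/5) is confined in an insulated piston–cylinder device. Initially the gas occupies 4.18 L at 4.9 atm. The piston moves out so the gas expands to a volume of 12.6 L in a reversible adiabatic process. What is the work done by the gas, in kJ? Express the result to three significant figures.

P₂ = P₁(V₁/V₂)^γ = 4.9×(4.18/12.6)^(7/5) = 1.046 atm.
For a reversible adiabat, W_by_gas = (P₁V₁ − P₂V₂)/(γ−1).
W_by = (496500×0.00418 − 105900×0.0126) / (2/5) = 1851 J.

W ≈ 1.85 kJ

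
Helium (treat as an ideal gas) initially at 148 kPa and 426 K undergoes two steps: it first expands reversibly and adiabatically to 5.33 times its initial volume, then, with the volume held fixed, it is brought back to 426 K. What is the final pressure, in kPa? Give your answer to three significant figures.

P₃ ≈ 27.8 kPa

For a monatomic ideal gas γ = 5/3.
Adiabatic step (PV^γ = const): P₂ = 148×(1/5.33)^(5/3) = 9.1 kPa; T₂ = 426×(1/5.33)^(2/3) = 139.6 K.
Isochoric: P₃ = P₂(T₃/T₂) = 9.1 × (426/139.6) = 27.77 kPa.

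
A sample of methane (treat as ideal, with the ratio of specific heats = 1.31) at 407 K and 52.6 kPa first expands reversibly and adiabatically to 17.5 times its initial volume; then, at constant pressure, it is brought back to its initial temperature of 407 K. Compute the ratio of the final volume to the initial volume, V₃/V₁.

V₃/V₁ ≈ 42.5

Adiabatic step: V₂/V₁ = 17.5; T₂ = T₁·(1/17.5)^(0.31) = 167.6 K.
Isobaric step: V₃/V₂ = T₃/T₂ = 407/167.6.
V₃/V₁ = (V₂/V₁)(V₃/V₂) = 17.5 × (407/167.6) = 42.5.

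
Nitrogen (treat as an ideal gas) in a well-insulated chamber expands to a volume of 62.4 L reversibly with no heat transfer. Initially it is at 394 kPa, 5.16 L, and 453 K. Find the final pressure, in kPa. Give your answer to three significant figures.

P₂ ≈ 12.0 kPa

Adiabatic: P₁V₁^γ = P₂V₂^γ ⇒ P₂ = P₁ (V₁/V₂)^γ.
γ = 7/5 for a diatomic ideal gas.
P₂ = 394 × (5.16/62.4)^(7/5) = 12.02 kPa.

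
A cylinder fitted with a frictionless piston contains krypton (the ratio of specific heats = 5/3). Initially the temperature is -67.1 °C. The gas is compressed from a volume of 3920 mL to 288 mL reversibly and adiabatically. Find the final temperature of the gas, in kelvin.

For a reversible adiabat TV^(γ−1) is constant, so T₂ = T₁ (V₁/V₂)^(γ−1).
T₁ = -67.1 °C = 206 K.
T₂ = 206 × (3920/288)^(2/3) = 1175 K.

T₂ ≈ 1170 K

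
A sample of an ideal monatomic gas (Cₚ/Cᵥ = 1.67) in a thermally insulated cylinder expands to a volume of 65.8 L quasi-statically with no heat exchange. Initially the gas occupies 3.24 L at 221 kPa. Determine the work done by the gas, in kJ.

W ≈ 0.927 kJ

P₂ = P₁(V₁/V₂)^γ = 221×(3.24/65.8)^(1.67) = 1.447 kPa.
For a reversible adiabat, W_by_gas = (P₁V₁ − P₂V₂)/(γ−1).
W_by = (221000×0.00324 − 1447×0.0658) / (0.67) = 926.6 J.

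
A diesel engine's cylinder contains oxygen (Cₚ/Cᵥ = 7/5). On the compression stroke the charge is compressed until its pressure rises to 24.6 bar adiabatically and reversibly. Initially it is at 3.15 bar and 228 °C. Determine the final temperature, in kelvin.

T₂ ≈ 902 K

Adiabatic: T₂/T₁ = (P₂/P₁)^((γ−1)/γ).
T₁ = 228 °C = 501.1 K.
T₂ = 501.1 × (24.6/3.15)^(2/7) = 901.6 K.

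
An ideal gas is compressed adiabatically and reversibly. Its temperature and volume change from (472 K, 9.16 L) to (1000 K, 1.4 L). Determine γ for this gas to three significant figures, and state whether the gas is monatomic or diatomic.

γ ≈ 1.40; diatomic

TV^(γ−1) = const ⇒ γ − 1 = ln(T₂/T₁) / ln(V₁/V₂).
γ = 1 + ln(1000/472) / ln(9.16/1.4) = 1.4.
γ ≈ 1.40 is close to 7/5, so the gas is diatomic.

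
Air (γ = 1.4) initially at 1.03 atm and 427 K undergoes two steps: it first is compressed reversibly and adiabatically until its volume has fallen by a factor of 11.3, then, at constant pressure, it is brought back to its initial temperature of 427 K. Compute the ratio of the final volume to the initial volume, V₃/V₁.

Adiabatic step: V₂/V₁ = 0.0885; T₂ = T₁·11.3^(0.4) = 1126 K.
Isobaric step: V₃/V₂ = T₃/T₂ = 427/1126.
V₃/V₁ = (V₂/V₁)(V₃/V₂) = 0.0885 × (427/1126) = 0.03355.

V₃/V₁ ≈ 0.0335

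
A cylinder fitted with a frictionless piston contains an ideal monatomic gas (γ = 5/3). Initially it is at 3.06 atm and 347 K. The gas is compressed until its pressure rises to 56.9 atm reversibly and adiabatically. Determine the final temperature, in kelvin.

Adiabatic: T₂/T₁ = (P₂/P₁)^((γ−1)/γ).
T₂ = 347 × (56.9/3.06)^(2/5) = 1117 K.

T₂ ≈ 1120 K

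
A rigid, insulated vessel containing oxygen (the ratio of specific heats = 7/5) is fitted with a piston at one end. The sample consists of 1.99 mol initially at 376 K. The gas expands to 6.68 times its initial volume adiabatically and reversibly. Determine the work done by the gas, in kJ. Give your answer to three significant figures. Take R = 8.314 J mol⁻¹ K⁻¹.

For a reversible adiabat TV^(γ−1) is constant, so T₂ = T₁ (V₁/V₂)^(γ−1).
T₂ = 376 × (1/6.68)^(2/5) = 175.9 K.
Q = 0, so ΔU = W_on_gas = nCᵥΔT with Cᵥ = R/(γ−1) = 20.79 J/(mol·K).
ΔU = 1.99 × 20.79 × (175.9 − 376) = -8276 J.
Work done by the gas = −ΔU = 8276 J.

W ≈ 8.28 kJ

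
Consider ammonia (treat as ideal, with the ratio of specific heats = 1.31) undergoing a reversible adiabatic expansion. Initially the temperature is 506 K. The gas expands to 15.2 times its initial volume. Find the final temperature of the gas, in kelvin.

For a reversible adiabat TV^(γ−1) is constant, so T₂ = T₁ (V₁/V₂)^(γ−1).
T₂ = 506 × (1/15.2)^(0.31) = 217.7 K.

T₂ ≈ 218 K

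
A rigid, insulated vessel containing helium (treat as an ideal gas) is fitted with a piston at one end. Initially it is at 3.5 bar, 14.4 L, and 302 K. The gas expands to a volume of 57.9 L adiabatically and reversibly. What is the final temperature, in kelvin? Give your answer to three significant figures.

For a reversible adiabat TV^(γ−1) is constant, so T₂ = T₁ (V₁/V₂)^(γ−1).
γ = 5/3 for a monatomic ideal gas.
T₂ = 302 × (14.4/57.9)^(2/3) = 119.4 K.

T₂ ≈ 119 K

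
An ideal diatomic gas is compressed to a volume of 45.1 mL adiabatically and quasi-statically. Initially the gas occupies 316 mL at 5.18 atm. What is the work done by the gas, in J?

γ = 7/5 for a diatomic ideal gas.
P₂ = P₁(V₁/V₂)^γ = 5.18×(316/45.1)^(7/5) = 79.08 atm.
For a reversible adiabat, W_by_gas = (P₁V₁ − P₂V₂)/(γ−1).
W_by = (524900×0.000316 − 8.012×10^6×4.51×10^-5) / (2/5) = -488.8 J.

W ≈ -489 J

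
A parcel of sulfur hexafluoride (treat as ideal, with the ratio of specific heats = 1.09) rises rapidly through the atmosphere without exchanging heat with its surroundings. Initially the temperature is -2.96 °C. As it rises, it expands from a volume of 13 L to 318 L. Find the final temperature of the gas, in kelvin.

Adiabatic: T₁V₁^(γ−1) = T₂V₂^(γ−1) ⇒ T₂ = T₁ (V₁/V₂)^(γ−1).
T₁ = -2.96 °C = 270.2 K.
T₂ = 270.2 × (13/318)^(0.09) = 202.6 K.

T₂ ≈ 203 K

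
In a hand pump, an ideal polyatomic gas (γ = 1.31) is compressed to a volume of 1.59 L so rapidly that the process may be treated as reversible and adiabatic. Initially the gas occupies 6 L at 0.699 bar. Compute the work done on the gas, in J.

W ≈ 689 J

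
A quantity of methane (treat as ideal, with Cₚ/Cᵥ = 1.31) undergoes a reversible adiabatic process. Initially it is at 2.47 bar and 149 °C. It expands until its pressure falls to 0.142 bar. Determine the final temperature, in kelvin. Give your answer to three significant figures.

T₂ ≈ 215 K

Adiabatic: T₂/T₁ = (P₂/P₁)^((γ−1)/γ).
T₁ = 149 °C = 422.1 K.
T₂ = 422.1 × (0.142/2.47)^(0.237) = 214.8 K.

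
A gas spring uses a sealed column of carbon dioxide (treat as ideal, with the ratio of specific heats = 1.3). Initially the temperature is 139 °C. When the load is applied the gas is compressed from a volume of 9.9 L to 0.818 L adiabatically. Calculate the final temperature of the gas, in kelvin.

Adiabatic: T₁V₁^(γ−1) = T₂V₂^(γ−1) ⇒ T₂ = T₁ (V₁/V₂)^(γ−1).
T₁ = 139 °C = 412.1 K.
T₂ = 412.1 × (9.9/0.818)^(0.3) = 870.8 K.

T₂ ≈ 871 K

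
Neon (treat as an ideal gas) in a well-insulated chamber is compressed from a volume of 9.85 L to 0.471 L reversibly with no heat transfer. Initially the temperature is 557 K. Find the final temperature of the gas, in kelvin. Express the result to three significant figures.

For a reversible adiabat TV^(γ−1) is constant, so T₂ = T₁ (V₁/V₂)^(γ−1).
For a monatomic ideal gas γ = 5/3, so γ−1 = 2/3.
T₂ = 557 × (9.85/0.471)^(2/3) = 4228 K.

T₂ ≈ 4230 K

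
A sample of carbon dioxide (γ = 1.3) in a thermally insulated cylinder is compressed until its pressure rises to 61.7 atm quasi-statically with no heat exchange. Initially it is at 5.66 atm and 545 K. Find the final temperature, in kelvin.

Along an adiabat T P^((1−γ)/γ) is constant, so T₂ = T₁ (P₂/P₁)^((γ−1)/γ).
T₂ = 545 × (61.7/5.66)^(0.231) = 945.8 K.

T₂ ≈ 946 K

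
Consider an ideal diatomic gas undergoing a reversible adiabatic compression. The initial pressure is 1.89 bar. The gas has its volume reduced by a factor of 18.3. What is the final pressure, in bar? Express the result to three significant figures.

Adiabatic: P₁V₁^γ = P₂V₂^γ ⇒ P₂ = P₁ (V₁/V₂)^γ.
For a diatomic ideal gas γ = 7/5.
P₂ = 1.89 × 18.3^(7/5) = 110.6 bar.

P₂ ≈ 111 bar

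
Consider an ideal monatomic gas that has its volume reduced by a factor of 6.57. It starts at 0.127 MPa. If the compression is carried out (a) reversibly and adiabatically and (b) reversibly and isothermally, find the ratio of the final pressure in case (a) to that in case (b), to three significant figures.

For a monatomic ideal gas γ = 5/3.
Isothermal: P_b = P₁(V₁/V₂) = 0.127×6.57.
Adiabatic: P_a = P₁(V₁/V₂)^γ = 0.127×6.57^(5/3).
P_a/P_b = (V₁/V₂)^(γ−1) = 6.57^(2/3) = 3.508.

P_adiabatic / P_isothermal ≈ 3.51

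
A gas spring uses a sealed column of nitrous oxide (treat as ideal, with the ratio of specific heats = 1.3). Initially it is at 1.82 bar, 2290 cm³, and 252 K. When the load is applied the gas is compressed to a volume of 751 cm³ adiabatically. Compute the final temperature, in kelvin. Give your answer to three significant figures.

Adiabatic: T₁V₁^(γ−1) = T₂V₂^(γ−1) ⇒ T₂ = T₁ (V₁/V₂)^(γ−1).
T₂ = 252 × (2290/751)^(0.3) = 352.1 K.

T₂ ≈ 352 K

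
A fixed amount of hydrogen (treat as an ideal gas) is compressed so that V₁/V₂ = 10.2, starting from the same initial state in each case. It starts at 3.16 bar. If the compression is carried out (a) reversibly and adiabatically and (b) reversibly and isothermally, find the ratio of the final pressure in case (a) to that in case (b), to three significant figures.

P_adiabatic / P_isothermal ≈ 2.53

For a diatomic ideal gas γ = 7/5.
Isothermal: P_b = P₁(V₁/V₂) = 3.16×10.2.
Adiabatic: P_a = P₁(V₁/V₂)^γ = 3.16×10.2^(7/5).
P_a/P_b = (V₁/V₂)^(γ−1) = 10.2^(2/5) = 2.532.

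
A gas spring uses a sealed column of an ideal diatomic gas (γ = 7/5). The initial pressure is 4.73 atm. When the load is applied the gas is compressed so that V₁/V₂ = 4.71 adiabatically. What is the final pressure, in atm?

Since PV^γ is constant along a reversible adiabat, P₂ = P₁ (V₁/V₂)^γ.
P₂ = 4.73 × 4.71^(7/5) = 41.41 atm.

P₂ ≈ 41.4 atm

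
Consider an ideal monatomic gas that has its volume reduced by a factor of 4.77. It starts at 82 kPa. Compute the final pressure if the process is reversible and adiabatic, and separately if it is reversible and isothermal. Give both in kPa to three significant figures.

adiabatic: 1110 kPa; isothermal: 391 kPa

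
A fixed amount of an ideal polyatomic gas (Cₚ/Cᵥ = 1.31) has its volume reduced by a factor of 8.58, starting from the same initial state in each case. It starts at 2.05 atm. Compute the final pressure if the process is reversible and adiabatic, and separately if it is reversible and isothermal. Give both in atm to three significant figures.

Isothermal: P₂ = P₁(V₁/V₂) = 2.05×8.58 = 17.59 atm.
Adiabatic: P₂ = P₁(V₁/V₂)^γ = 2.05×8.58^(1.31) = 34.25 atm.

adiabatic: 34.2 atm; isothermal: 17.6 atm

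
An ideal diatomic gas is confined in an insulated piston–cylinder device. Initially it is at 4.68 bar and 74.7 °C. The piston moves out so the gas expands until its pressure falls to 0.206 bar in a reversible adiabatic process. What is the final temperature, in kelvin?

Along an adiabat T P^((1−γ)/γ) is constant, so T₂ = T₁ (P₂/P₁)^((γ−1)/γ).
For a diatomic ideal gas γ = 7/5, so (γ−1)/γ = 2/7.
T₁ = 74.7 °C = 347.8 K.
T₂ = 347.8 × (0.206/4.68)^(2/7) = 142.5 K.

T₂ ≈ 143 K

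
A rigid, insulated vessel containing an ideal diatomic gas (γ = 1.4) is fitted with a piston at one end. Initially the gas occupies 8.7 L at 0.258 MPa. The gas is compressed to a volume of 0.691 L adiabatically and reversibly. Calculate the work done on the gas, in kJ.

W ≈ 9.84 kJ

P₂ = P₁(V₁/V₂)^γ = 0.258×(8.7/0.691)^(1.4) = 8.947 MPa.
For a reversible adiabat, W_by_gas = (P₁V₁ − P₂V₂)/(γ−1).
W_by = (258000×0.0087 − 8.947×10^6×0.000691) / (0.4) = -9844 J.
W_on_gas = −W_by = 9844 J.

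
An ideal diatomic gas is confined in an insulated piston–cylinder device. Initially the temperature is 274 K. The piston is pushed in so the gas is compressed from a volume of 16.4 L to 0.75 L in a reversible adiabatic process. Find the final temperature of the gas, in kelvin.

For a reversible adiabat TV^(γ−1) is constant, so T₂ = T₁ (V₁/V₂)^(γ−1).
For a diatomic ideal gas γ = 7/5, so γ−1 = 2/5.
T₂ = 274 × (16.4/0.75)^(2/5) = 941.2 K.

T₂ ≈ 941 K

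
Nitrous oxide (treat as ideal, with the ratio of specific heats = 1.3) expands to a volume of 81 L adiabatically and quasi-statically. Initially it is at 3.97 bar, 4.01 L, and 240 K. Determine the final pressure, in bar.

Since PV^γ is constant along a reversible adiabat, P₂ = P₁ (V₁/V₂)^γ.
P₂ = 3.97 × (4.01/81)^(1.3) = 0.07977 bar.

P₂ ≈ 0.0798 bar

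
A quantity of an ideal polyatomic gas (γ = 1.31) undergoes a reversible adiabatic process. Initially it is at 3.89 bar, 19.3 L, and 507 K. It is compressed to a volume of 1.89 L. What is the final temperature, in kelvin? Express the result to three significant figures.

For a reversible adiabat TV^(γ−1) is constant, so T₂ = T₁ (V₁/V₂)^(γ−1).
T₂ = 507 × (19.3/1.89)^(0.31) = 1042 K.

T₂ ≈ 1040 K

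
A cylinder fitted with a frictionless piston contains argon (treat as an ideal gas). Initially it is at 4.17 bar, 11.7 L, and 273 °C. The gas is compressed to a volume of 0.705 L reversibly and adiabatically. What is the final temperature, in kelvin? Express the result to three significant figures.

T₂ ≈ 3550 K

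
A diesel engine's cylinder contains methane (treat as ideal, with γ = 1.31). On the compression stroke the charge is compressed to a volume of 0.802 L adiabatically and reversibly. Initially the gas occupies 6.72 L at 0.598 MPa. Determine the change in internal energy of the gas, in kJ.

P₂ = P₁(V₁/V₂)^γ = 0.598×(6.72/0.802)^(1.31) = 9.685 MPa.
For a reversible adiabat, W_by_gas = (P₁V₁ − P₂V₂)/(γ−1).
W_by = (598000×0.00672 − 9.685×10^6×0.000802) / (0.31) = -12090 J.
Q = 0 ⇒ ΔU = −W_by = 12090 J.

ΔU ≈ 12.1 kJ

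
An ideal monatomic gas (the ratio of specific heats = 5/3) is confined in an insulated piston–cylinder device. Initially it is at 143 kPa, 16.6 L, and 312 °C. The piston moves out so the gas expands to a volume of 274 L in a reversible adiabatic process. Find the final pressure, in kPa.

Since PV^γ is constant along a reversible adiabat, P₂ = P₁ (V₁/V₂)^γ.
P₂ = 143 × (16.6/274)^(5/3) = 1.336 kPa.

P₂ ≈ 1.34 kPa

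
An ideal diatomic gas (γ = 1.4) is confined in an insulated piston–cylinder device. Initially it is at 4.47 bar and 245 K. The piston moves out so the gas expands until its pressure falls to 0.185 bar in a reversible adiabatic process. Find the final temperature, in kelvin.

T₂ ≈ 98.6 K

Adiabatic: T₂/T₁ = (P₂/P₁)^((γ−1)/γ).
T₂ = 245 × (0.185/4.47)^(0.286) = 98.62 K.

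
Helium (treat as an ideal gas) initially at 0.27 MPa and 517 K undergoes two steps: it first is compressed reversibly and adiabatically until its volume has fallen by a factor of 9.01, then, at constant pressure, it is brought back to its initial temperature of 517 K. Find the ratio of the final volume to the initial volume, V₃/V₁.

For a monatomic ideal gas γ = 5/3.
Adiabatic step: V₂/V₁ = 0.111; T₂ = T₁·9.01^(2/3) = 2239 K.
Isobaric step: V₃/V₂ = T₃/T₂ = 517/2239.
V₃/V₁ = (V₂/V₁)(V₃/V₂) = 0.111 × (517/2239) = 0.02563.

V₃/V₁ ≈ 0.0256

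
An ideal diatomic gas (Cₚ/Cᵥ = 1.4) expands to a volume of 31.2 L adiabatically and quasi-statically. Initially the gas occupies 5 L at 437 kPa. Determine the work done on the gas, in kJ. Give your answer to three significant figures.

W ≈ -2.84 kJ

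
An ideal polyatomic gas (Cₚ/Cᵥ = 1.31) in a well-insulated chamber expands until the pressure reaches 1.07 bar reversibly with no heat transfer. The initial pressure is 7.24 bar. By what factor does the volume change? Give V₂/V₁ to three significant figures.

From PV^γ = const, V₂/V₁ = (P₁/P₂)^(1/γ).
V₂/V₁ = (7.24/1.07)^(0.763) = 4.304.

V₂/V₁ ≈ 4.30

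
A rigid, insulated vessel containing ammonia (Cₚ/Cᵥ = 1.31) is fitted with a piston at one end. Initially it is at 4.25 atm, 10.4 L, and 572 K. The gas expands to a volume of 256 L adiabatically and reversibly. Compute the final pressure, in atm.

Since PV^γ is constant along a reversible adiabat, P₂ = P₁ (V₁/V₂)^γ.
P₂ = 4.25 × (10.4/256)^(1.31) = 0.06396 atm.

P₂ ≈ 0.0640 atm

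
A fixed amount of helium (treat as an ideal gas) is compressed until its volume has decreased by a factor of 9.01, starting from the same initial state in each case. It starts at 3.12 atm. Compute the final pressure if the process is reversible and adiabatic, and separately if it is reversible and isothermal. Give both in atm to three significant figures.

For a monatomic ideal gas γ = 5/3.
Isothermal: P₂ = P₁(V₁/V₂) = 3.12×9.01 = 28.11 atm.
Adiabatic: P₂ = P₁(V₁/V₂)^γ = 3.12×9.01^(5/3) = 121.7 atm.

adiabatic: 122 atm; isothermal: 28.1 atm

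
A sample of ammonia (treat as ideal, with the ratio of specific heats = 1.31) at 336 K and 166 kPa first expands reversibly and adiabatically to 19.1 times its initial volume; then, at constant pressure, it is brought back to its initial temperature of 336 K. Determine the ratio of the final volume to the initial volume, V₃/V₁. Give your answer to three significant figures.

Adiabatic step: V₂/V₁ = 19.1; T₂ = T₁·(1/19.1)^(0.31) = 134.7 K.
Isobaric step: V₃/V₂ = T₃/T₂ = 336/134.7.
V₃/V₁ = (V₂/V₁)(V₃/V₂) = 19.1 × (336/134.7) = 47.66.

V₃/V₁ ≈ 47.7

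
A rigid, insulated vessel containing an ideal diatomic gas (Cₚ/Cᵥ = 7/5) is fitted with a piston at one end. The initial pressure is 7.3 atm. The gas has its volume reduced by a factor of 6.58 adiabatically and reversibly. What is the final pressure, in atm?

P₂ ≈ 102 atm

Adiabatic: P₁V₁^γ = P₂V₂^γ ⇒ P₂ = P₁ (V₁/V₂)^γ.
P₂ = 7.3 × 6.58^(7/5) = 102.1 atm.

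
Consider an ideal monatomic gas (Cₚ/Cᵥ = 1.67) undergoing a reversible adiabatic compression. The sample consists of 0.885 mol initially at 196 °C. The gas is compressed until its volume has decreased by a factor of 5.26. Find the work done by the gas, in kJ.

Adiabatic: T₁V₁^(γ−1) = T₂V₂^(γ−1) ⇒ T₂ = T₁ (V₁/V₂)^(γ−1).
T₁ = 196 °C = 469.1 K.
T₂ = 469.1 × 5.26^(0.67) = 1427 K.
Q = 0, so ΔU = W_on_gas = nCᵥΔT with Cᵥ = R/(γ−1) = 12.41 J/(mol·K).
ΔU = 0.885 × 12.41 × (1427 − 469.1) = 10520 J.
Work done by the gas = −ΔU = -10520 J.

W ≈ -10.5 kJ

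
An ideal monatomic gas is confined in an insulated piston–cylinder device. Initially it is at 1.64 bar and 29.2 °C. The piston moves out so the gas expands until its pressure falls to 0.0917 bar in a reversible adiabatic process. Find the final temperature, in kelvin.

Along an adiabat T P^((1−γ)/γ) is constant, so T₂ = T₁ (P₂/P₁)^((γ−1)/γ).
For a monatomic ideal gas γ = 5/3, so (γ−1)/γ = 2/5.
T₁ = 29.2 °C = 302.3 K.
T₂ = 302.3 × (0.0917/1.64)^(2/5) = 95.39 K.

T₂ ≈ 95.4 K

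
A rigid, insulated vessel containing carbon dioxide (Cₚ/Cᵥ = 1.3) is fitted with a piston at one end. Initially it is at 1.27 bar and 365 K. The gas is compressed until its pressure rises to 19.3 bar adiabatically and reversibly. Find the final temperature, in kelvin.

Along an adiabat T P^((1−γ)/γ) is constant, so T₂ = T₁ (P₂/P₁)^((γ−1)/γ).
T₂ = 365 × (19.3/1.27)^(0.231) = 683.9 K.

T₂ ≈ 684 K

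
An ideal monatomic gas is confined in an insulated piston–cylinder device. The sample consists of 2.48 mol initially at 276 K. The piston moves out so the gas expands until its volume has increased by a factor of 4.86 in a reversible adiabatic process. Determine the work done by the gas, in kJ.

W ≈ 5.56 kJ

For a reversible adiabat TV^(γ−1) is constant, so T₂ = T₁ (V₁/V₂)^(γ−1).
γ = 5/3 for a monatomic ideal gas, so γ−1 = 2/3.
T₂ = 276 × (1/4.86)^(2/3) = 96.19 K.
Q = 0, so ΔU = W_on_gas = nCᵥΔT with Cᵥ = R/(γ−1) = 12.47 J/(mol·K).
ΔU = 2.48 × 12.47 × (96.19 − 276) = -5561 J.
Work done by the gas = −ΔU = 5561 J.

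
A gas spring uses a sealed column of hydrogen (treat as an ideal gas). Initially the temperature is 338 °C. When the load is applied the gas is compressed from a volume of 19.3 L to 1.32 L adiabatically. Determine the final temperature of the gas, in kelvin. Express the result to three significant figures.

For a reversible adiabat TV^(γ−1) is constant, so T₂ = T₁ (V₁/V₂)^(γ−1).
For a diatomic ideal gas γ = 7/5, so γ−1 = 2/5.
T₁ = 338 °C = 611.1 K.
T₂ = 611.1 × (19.3/1.32)^(2/5) = 1787 K.

T₂ ≈ 1790 K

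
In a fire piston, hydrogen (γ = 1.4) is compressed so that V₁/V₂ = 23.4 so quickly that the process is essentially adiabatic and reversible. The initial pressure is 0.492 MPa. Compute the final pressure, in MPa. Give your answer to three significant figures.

Since PV^γ is constant along a reversible adiabat, P₂ = P₁ (V₁/V₂)^γ.
P₂ = 0.492 × 23.4^(1.4) = 40.63 MPa.

P₂ ≈ 40.6 MPa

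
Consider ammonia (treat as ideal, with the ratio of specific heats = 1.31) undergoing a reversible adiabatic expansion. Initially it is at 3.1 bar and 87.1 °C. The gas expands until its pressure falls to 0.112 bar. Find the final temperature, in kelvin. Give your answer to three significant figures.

Along an adiabat T P^((1−γ)/γ) is constant, so T₂ = T₁ (P₂/P₁)^((γ−1)/γ).
T₁ = 87.1 °C = 360.2 K.
T₂ = 360.2 × (0.112/3.1)^(0.237) = 164.2 K.

T₂ ≈ 164 K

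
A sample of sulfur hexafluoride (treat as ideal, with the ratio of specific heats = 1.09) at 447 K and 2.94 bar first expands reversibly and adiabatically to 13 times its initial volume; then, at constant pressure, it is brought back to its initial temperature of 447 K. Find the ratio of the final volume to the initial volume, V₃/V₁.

V₃/V₁ ≈ 16.4

Adiabatic step: V₂/V₁ = 13; T₂ = T₁·(1/13)^(0.09) = 354.9 K.
Isobaric step: V₃/V₂ = T₃/T₂ = 447/354.9.
V₃/V₁ = (V₂/V₁)(V₃/V₂) = 13 × (447/354.9) = 16.38.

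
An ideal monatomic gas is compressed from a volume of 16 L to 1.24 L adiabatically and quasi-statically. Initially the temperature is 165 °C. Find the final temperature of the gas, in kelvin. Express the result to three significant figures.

T₂ ≈ 2410 K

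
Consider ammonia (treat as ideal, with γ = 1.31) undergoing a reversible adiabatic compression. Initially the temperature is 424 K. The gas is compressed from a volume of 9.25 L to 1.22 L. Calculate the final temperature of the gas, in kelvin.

Adiabatic: T₁V₁^(γ−1) = T₂V₂^(γ−1) ⇒ T₂ = T₁ (V₁/V₂)^(γ−1).
T₂ = 424 × (9.25/1.22)^(0.31) = 794.5 K.

T₂ ≈ 795 K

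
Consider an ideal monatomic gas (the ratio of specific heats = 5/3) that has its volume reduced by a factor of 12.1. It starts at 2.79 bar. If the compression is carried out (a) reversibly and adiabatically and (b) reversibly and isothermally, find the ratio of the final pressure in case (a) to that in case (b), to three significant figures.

P_adiabatic / P_isothermal ≈ 5.27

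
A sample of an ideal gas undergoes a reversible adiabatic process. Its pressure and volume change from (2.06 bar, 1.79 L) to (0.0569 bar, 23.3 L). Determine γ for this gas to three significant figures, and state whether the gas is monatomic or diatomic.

γ ≈ 1.40; diatomic

PV^γ = const ⇒ γ = ln(P₂/P₁) / ln(V₁/V₂).
γ = ln(0.0569/2.06) / ln(1.79/23.3) = 1.399.
γ ≈ 1.40 is close to 7/5, so the gas is diatomic.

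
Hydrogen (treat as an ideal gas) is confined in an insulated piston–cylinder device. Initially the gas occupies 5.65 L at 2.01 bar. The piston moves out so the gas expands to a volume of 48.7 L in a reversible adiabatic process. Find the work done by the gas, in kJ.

W ≈ 1.64 kJ

γ = 7/5 for a diatomic ideal gas.
P₂ = P₁(V₁/V₂)^γ = 2.01×(5.65/48.7)^(7/5) = 0.09852 bar.
For a reversible adiabat, W_by_gas = (P₁V₁ − P₂V₂)/(γ−1).
W_by = (201000×0.00565 − 9852×0.0487) / (2/5) = 1640 J.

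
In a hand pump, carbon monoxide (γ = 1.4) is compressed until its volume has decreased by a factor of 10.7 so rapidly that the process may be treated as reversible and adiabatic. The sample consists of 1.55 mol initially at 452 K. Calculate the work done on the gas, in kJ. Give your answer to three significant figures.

W ≈ 23.0 kJ

Adiabatic: T₁V₁^(γ−1) = T₂V₂^(γ−1) ⇒ T₂ = T₁ (V₁/V₂)^(γ−1).
T₂ = 452 × 10.7^(0.4) = 1167 K.
Q = 0, so ΔU = W_on_gas = nCᵥΔT with Cᵥ = R/(γ−1) = 20.79 J/(mol·K).
ΔU = 1.55 × 20.79 × (1167 − 452) = 23020 J.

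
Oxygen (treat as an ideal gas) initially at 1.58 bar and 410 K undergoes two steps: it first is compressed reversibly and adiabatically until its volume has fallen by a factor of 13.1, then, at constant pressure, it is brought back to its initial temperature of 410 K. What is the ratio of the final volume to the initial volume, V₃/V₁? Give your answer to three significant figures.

For a diatomic ideal gas γ = 7/5.
Adiabatic step: V₂/V₁ = 0.07634; T₂ = T₁·13.1^(2/5) = 1147 K.
Isobaric step: V₃/V₂ = T₃/T₂ = 410/1147.
V₃/V₁ = (V₂/V₁)(V₃/V₂) = 0.07634 × (410/1147) = 0.02728.

V₃/V₁ ≈ 0.0273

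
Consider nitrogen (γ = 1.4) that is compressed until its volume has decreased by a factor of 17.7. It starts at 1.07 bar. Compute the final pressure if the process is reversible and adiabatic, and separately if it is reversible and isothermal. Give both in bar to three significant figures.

Isothermal: P₂ = P₁(V₁/V₂) = 1.07×17.7 = 18.94 bar.
Adiabatic: P₂ = P₁(V₁/V₂)^γ = 1.07×17.7^(1.4) = 59.78 bar.

adiabatic: 59.8 bar; isothermal: 18.9 bar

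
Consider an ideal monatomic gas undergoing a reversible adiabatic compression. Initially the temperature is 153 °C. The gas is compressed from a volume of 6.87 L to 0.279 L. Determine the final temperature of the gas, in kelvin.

T₂ ≈ 3610 K

For a reversible adiabat TV^(γ−1) is constant, so T₂ = T₁ (V₁/V₂)^(γ−1).
For a monatomic ideal gas γ = 5/3, so γ−1 = 2/3.
T₁ = 153 °C = 426.1 K.
T₂ = 426.1 × (6.87/0.279)^(2/3) = 3607 K.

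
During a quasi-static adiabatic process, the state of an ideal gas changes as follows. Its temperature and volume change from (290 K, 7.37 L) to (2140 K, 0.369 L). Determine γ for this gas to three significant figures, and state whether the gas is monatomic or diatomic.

γ ≈ 1.67; monatomic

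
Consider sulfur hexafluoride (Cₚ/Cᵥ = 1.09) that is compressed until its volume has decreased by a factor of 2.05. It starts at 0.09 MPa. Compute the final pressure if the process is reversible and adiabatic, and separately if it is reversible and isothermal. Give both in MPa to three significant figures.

adiabatic: 0.197 MPa; isothermal: 0.184 MPa

Isothermal: P₂ = P₁(V₁/V₂) = 0.09×2.05 = 0.1845 MPa.
Adiabatic: P₂ = P₁(V₁/V₂)^γ = 0.09×2.05^(1.09) = 0.1968 MPa.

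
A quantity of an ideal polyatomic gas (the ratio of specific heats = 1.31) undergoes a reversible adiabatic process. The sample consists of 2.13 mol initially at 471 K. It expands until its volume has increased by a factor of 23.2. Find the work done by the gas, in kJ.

W ≈ 16.8 kJ

For a reversible adiabat TV^(γ−1) is constant, so T₂ = T₁ (V₁/V₂)^(γ−1).
T₂ = 471 × (1/23.2)^(0.31) = 177.7 K.
Q = 0, so ΔU = W_on_gas = nCᵥΔT with Cᵥ = R/(γ−1) = 26.82 J/(mol·K).
ΔU = 2.13 × 26.82 × (177.7 − 471) = -16750 J.
Work done by the gas = −ΔU = 16750 J.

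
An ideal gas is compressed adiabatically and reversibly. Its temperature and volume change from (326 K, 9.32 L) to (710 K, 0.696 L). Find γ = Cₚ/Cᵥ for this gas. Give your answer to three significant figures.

γ ≈ 1.30

TV^(γ−1) = const ⇒ γ − 1 = ln(T₂/T₁) / ln(V₁/V₂).
γ = 1 + ln(710/326) / ln(9.32/0.696) = 1.3.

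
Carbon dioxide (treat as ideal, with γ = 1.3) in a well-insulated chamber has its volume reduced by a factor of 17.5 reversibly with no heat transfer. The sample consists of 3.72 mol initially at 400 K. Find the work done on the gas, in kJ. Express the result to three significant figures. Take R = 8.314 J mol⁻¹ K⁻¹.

W ≈ 56.1 kJ

Adiabatic: T₁V₁^(γ−1) = T₂V₂^(γ−1) ⇒ T₂ = T₁ (V₁/V₂)^(γ−1).
T₂ = 400 × 17.5^(0.3) = 944 K.
Q = 0, so ΔU = W_on_gas = nCᵥΔT with Cᵥ = R/(γ−1) = 27.71 J/(mol·K).
ΔU = 3.72 × 27.71 × (944 − 400) = 56080 J.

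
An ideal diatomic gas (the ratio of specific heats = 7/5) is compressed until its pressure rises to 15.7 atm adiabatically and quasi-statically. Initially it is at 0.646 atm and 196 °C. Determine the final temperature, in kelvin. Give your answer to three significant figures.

T₂ ≈ 1170 K

Adiabatic: T₂/T₁ = (P₂/P₁)^((γ−1)/γ).
T₁ = 196 °C = 469.1 K.
T₂ = 469.1 × (15.7/0.646)^(2/7) = 1167 K.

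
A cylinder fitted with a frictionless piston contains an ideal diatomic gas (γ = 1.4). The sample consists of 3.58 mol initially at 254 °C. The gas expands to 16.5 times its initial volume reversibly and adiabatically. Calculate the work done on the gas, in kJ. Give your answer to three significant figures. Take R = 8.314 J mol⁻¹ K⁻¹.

W ≈ -26.4 kJ

Adiabatic: T₁V₁^(γ−1) = T₂V₂^(γ−1) ⇒ T₂ = T₁ (V₁/V₂)^(γ−1).
T₁ = 254 °C = 527.1 K.
T₂ = 527.1 × (1/16.5)^(0.4) = 171.8 K.
Q = 0, so ΔU = W_on_gas = nCᵥΔT with Cᵥ = R/(γ−1) = 20.79 J/(mol·K).
ΔU = 3.58 × 20.79 × (171.8 − 527.1) = -26440 J.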